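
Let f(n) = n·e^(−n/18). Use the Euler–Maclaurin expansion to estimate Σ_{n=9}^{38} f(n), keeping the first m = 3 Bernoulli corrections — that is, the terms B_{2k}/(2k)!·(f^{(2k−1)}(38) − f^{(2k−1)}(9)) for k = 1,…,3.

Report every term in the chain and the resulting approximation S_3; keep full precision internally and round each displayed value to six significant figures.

The integral term ∫_9^38 x·e^(−x/18) dx = 172.702.
½[f(9) + f(38)] = ½[5.45878 + 4.60193] = 5.03035.
So far: 177.732.
Order-1 term: 1/12 · (-0.134559 − 0.303265) = -0.0364854.
After k=1: 177.696.
Order-2 term: −1/720 · (0.000332245 − 0.00468002) = 6.03858e-06.
After k=2: 177.696.
Order-3 term: 1/30240 · (3.33271e-06 − 2.60001e-05) = -7.49584e-10.

S_3 ≈ 177.696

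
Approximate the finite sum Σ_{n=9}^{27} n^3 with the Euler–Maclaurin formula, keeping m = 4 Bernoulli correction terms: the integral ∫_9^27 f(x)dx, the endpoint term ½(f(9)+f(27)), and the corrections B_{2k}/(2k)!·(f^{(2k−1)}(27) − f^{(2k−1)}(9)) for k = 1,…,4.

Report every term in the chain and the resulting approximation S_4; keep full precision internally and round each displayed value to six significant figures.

Integral: ∫_9^27 x^3 dx = 131220.
½[f(9) + f(27)] = ½[729.000 + 19683.0] = 10206.0.
So far: 141426.
Correction k=1: B_{2}/2! · (f^{(1)}(27) − f^{(1)}(9)) = 1/12 · (2187.00 − 243.000) = 162.000.
Partial sum through k=1: 141588.
Correction k=2: B_{4}/4! · (f^{(3)}(27) − f^{(3)}(9)) = −1/720 · (6.00000 − 6.00000) = 0.00000.
Partial sum through k=2: 141588.
Correction k=3: B_{6}/6! · (f^{(5)}(27) − f^{(5)}(9)) = 1/30240 · (0.00000 − 0.00000) = 0.00000.
Partial sum through k=3: 141588.
Correction k=4: B_{8}/8! · (f^{(7)}(27) − f^{(7)}(9)) = −1/1209600 · (0.00000 − 0.00000) = 0.00000.

S_4 ≈ 141588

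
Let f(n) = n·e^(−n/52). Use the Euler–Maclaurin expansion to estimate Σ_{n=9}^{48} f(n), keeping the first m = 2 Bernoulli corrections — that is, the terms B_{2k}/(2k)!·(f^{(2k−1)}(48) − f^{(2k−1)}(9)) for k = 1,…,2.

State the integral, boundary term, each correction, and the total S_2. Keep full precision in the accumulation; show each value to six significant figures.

∫_9^48 x·e^(−x/52) dx evaluates to 601.951.
Endpoint term: (f(9) + f(48))/2 = (7.56966 + 19.0701)/2 = 13.3199.
Integral + boundary = 615.271.
k=1: B_{2}/(2)! × [f^{(1)}(48) − f^{(1)}(9)] = 1/12 × (0.0305611 − 0.695503) = -0.0554118.
Partial sum through k=1: 615.215.
k=2: B_{4}/(4)! × [f^{(3)}(48) − f^{(3)}(9)] = −1/720 × (0.000305159 − 0.000879308) = 7.97429e-07.

S_2 ≈ 615.215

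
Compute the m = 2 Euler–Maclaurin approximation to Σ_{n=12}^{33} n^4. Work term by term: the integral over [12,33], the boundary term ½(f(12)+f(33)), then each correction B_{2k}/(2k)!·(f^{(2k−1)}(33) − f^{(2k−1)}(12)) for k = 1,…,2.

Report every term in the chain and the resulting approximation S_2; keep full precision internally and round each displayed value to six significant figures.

S_2 ≈ 8.39204e+06

∫_12^33 x^4 dx evaluates to 7.77731e+06.
Boundary: ½(f(12) + f(33)) = ½(20736.0 + 1.18592e+06) = 603328.
Running total after boundary: 8.38064e+06.
Correction k=1: B_{2}/2! · (f^{(1)}(33) − f^{(1)}(12)) = 1/12 · (143748 − 6912.00) = 11403.0.
Partial sum through k=1: 8.39204e+06.
Correction k=2: B_{4}/4! · (f^{(3)}(33) − f^{(3)}(12)) = −1/720 · (792.000 − 288.000) = -0.700000.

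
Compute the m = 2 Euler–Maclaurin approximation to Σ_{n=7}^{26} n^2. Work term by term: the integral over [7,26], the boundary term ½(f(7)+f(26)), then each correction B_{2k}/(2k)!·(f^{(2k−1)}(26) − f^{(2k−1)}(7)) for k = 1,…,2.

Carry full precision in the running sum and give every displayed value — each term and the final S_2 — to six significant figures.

Integral: ∫_7^26 x^2 dx = 5744.33.
Boundary: ½(f(7) + f(26)) = ½(49.0000 + 676.000) = 362.500.
Running total after boundary: 6106.83.
k=1: B_{2}/(2)! × [f^{(1)}(26) − f^{(1)}(7)] = 1/12 × (52.0000 − 14.0000) = 3.16667.
Partial sum through k=1: 6110.00.
k=2: B_{4}/(4)! × [f^{(3)}(26) − f^{(3)}(7)] = −1/720 × (0.00000 − 0.00000) = 0.00000.

S_2 ≈ 6110.00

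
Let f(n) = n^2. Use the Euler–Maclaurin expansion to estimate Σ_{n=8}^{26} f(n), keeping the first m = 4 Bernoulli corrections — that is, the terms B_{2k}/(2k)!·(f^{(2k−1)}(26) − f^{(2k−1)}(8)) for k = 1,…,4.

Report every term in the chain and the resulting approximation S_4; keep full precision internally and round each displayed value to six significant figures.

S_4 ≈ 6061.00

Integral: ∫_8^26 x^2 dx = 5688.00.
Endpoint term: (f(8) + f(26))/2 = (64.0000 + 676.000)/2 = 370.000.
Running total after boundary: 6058.00.
k=1: B_{2}/(2)! × [f^{(1)}(26) − f^{(1)}(8)] = 1/12 × (52.0000 − 16.0000) = 3.00000.
Partial sum through k=1: 6061.00.
k=2: B_{4}/(4)! × [f^{(3)}(26) − f^{(3)}(8)] = −1/720 × (0.00000 − 0.00000) = 0.00000.
Partial sum through k=2: 6061.00.
k=3: B_{6}/(6)! × [f^{(5)}(26) − f^{(5)}(8)] = 1/30240 × (0.00000 − 0.00000) = 0.00000.
Partial sum through k=3: 6061.00.
k=4: B_{8}/(8)! × [f^{(7)}(26) − f^{(7)}(8)] = −1/1209600 × (0.00000 − 0.00000) = 0.00000.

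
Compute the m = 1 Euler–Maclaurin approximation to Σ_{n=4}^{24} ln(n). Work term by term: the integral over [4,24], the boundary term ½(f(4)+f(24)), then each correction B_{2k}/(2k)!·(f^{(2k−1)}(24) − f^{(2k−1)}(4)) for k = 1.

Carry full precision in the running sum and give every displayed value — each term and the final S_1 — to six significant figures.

The integral term ∫_4^24 ln(x) dx = 50.7281.
Endpoint term: (f(4) + f(24))/2 = (1.38629 + 3.17805)/2 = 2.28217.
Running total after boundary: 53.0103.
Order-1 term: 1/12 · (0.0416667 − 0.250000) = -0.0173611.

S_1 ≈ 52.9929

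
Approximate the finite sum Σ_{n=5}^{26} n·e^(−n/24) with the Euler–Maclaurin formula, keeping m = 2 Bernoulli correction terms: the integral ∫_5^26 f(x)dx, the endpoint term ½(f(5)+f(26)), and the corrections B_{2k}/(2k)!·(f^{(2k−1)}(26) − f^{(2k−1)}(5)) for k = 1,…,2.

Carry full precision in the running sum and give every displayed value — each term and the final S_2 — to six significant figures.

The integral term ∫_5^26 x·e^(−x/24) dx = 158.949.
Endpoint term: (f(5) + f(26))/2 = (4.05968 + 8.80010)/2 = 6.42989.
Running total after boundary: 165.379.
k=1: B_{2}/(2)! × [f^{(1)}(26) − f^{(1)}(5)] = 1/12 × (-0.0282055 − 0.642783) = -0.0559157.
Running total after k=1: 165.323.
k=2: B_{4}/(4)! × [f^{(3)}(26) − f^{(3)}(5)] = −1/720 × (0.00112626 − 0.00393517) = 3.90126e-06.

S_2 ≈ 165.323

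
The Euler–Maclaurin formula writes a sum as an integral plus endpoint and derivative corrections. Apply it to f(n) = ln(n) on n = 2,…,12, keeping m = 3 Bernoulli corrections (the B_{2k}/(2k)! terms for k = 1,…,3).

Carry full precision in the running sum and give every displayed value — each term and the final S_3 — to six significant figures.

S_3 ≈ 19.9872

∫_2^12 ln(x) dx evaluates to 18.4326.
½[f(2) + f(12)] = ½[0.693147 + 2.48491] = 1.58903.
So far: 20.0216.
Order-1 term: 1/12 · (0.0833333 − 0.500000) = -0.0347222.
Running total after k=1: 19.9869.
Order-2 term: −1/720 · (0.00115741 − 0.250000) = 0.000345615.
Running total after k=2: 19.9872.
Order-3 term: 1/30240 · (9.64506e-05 − 0.750000) = -2.47984e-05.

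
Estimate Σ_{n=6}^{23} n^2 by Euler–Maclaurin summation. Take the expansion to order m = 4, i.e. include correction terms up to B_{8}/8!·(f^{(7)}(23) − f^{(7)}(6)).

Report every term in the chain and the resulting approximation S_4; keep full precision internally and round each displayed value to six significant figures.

Integral: ∫_6^23 x^2 dx = 3983.67.
Boundary: ½(f(6) + f(23)) = ½(36.0000 + 529.000) = 282.500.
Integral + boundary = 4266.17.
Correction k=1: B_{2}/2! · (f^{(1)}(23) − f^{(1)}(6)) = 1/12 · (46.0000 − 12.0000) = 2.83333.
Running total after k=1: 4269.00.
Correction k=2: B_{4}/4! · (f^{(3)}(23) − f^{(3)}(6)) = −1/720 · (0.00000 − 0.00000) = 0.00000.
Running total after k=2: 4269.00.
Correction k=3: B_{6}/6! · (f^{(5)}(23) − f^{(5)}(6)) = 1/30240 · (0.00000 − 0.00000) = 0.00000.
Running total after k=3: 4269.00.
Correction k=4: B_{8}/8! · (f^{(7)}(23) − f^{(7)}(6)) = −1/1209600 · (0.00000 − 0.00000) = 0.00000.

S_4 ≈ 4269.00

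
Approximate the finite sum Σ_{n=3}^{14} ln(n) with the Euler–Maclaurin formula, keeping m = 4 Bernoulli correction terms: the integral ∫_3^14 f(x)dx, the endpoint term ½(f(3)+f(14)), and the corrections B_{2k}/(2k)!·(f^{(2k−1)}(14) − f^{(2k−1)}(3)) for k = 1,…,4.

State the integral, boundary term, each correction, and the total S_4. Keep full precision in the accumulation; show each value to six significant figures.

S_4 ≈ 24.4981

Integral: ∫_3^14 ln(x) dx = 22.6510.
½[f(3) + f(14)] = ½[1.09861 + 2.63906] = 1.86883.
So far: 24.5198.
k=1: B_{2}/(2)! × [f^{(1)}(14) − f^{(1)}(3)] = 1/12 × (0.0714286 − 0.333333) = -0.0218254.
Running total after k=1: 24.4980.
k=2: B_{4}/(4)! × [f^{(3)}(14) − f^{(3)}(3)] = −1/720 × (0.000728863 − 0.0740741) = 0.000101868.
Running total after k=2: 24.4981.
k=3: B_{6}/(6)! × [f^{(5)}(14) − f^{(5)}(3)] = 1/30240 × (4.46243e-05 − 0.0987654) = -3.26458e-06.
Running total after k=3: 24.4981.
k=4: B_{8}/(8)! × [f^{(7)}(14) − f^{(7)}(3)] = −1/1209600 × (6.83024e-06 − 0.329218) = 2.72165e-07.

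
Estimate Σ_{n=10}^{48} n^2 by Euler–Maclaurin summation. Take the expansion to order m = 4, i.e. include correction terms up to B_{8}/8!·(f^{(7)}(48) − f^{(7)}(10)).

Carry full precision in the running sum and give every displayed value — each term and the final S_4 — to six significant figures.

S_4 ≈ 37739.0

Integral: ∫_10^48 x^2 dx = 36530.7.
½[f(10) + f(48)] = ½[100.000 + 2304.00] = 1202.00.
Running total after boundary: 37732.7.
Correction k=1: B_{2}/2! · (f^{(1)}(48) − f^{(1)}(10)) = 1/12 · (96.0000 − 20.0000) = 6.33333.
Partial sum through k=1: 37739.0.
Correction k=2: B_{4}/4! · (f^{(3)}(48) − f^{(3)}(10)) = −1/720 · (0.00000 − 0.00000) = 0.00000.
Partial sum through k=2: 37739.0.
Correction k=3: B_{6}/6! · (f^{(5)}(48) − f^{(5)}(10)) = 1/30240 · (0.00000 − 0.00000) = 0.00000.
Partial sum through k=3: 37739.0.
Correction k=4: B_{8}/8! · (f^{(7)}(48) − f^{(7)}(10)) = −1/1209600 · (0.00000 − 0.00000) = 0.00000.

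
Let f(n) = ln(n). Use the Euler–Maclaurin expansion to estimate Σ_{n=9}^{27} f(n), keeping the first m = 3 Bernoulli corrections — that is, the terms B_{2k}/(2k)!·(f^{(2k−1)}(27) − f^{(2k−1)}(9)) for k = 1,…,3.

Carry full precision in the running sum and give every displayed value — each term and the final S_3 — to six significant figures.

∫_9^27 ln(x) dx evaluates to 51.2126.
Endpoint term: (f(9) + f(27))/2 = (2.19722 + 3.29584)/2 = 2.74653.
Integral + boundary = 53.9591.
k=1: B_{2}/(2)! × [f^{(1)}(27) − f^{(1)}(9)] = 1/12 × (0.0370370 − 0.111111) = -0.00617284.
After k=1: 53.9529.
k=2: B_{4}/(4)! × [f^{(3)}(27) − f^{(3)}(9)] = −1/720 × (0.000101611 − 0.00274348) = 3.66927e-06.
After k=2: 53.9529.
k=3: B_{6}/(6)! × [f^{(5)}(27) − f^{(5)}(9)] = 1/30240 × (1.67260e-06 − 0.000406442) = -1.33852e-08.

S_3 ≈ 53.9529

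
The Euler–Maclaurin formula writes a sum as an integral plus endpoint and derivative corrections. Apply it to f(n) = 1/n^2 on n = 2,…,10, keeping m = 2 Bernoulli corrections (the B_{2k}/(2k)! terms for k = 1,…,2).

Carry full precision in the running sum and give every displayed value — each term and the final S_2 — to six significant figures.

The integral term ∫_2^10 1/x^2 dx = 0.400000.
Endpoint term: (f(2) + f(10))/2 = (0.250000 + 0.0100000)/2 = 0.130000.
Integral + boundary = 0.530000.
Order-1 term: 1/12 · (-0.00200000 − (-0.250000)) = 0.0206667.
Running total after k=1: 0.550667.
Order-2 term: −1/720 · (-0.000240000 − (-0.750000)) = -0.00104133.

S_2 ≈ 0.549625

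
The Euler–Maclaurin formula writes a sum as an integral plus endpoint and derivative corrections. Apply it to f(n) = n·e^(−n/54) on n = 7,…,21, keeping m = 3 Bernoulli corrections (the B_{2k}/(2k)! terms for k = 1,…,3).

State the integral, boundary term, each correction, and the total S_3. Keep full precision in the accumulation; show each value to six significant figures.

S_3 ≈ 158.551

The integral term ∫_7^21 x·e^(−x/54) dx = 148.389.
Endpoint term: (f(7) + f(21))/2 = (6.14894 + 14.2340)/2 = 10.1915.
Integral + boundary = 158.581.
Correction k=1: B_{2}/2! · (f^{(1)}(21) − f^{(1)}(7)) = 1/12 · (0.414217 − 0.764551) = -0.0291945.
Running total after k=1: 158.551.
Correction k=2: B_{4}/4! · (f^{(3)}(21) − f^{(3)}(7)) = −1/720 · (0.000606940 − 0.000864675) = 3.57966e-07.
Running total after k=2: 158.551.
Correction k=3: B_{6}/6! · (f^{(5)}(21) − f^{(5)}(7)) = 1/30240 · (3.67568e-07 − 5.03141e-07) = -4.48321e-12.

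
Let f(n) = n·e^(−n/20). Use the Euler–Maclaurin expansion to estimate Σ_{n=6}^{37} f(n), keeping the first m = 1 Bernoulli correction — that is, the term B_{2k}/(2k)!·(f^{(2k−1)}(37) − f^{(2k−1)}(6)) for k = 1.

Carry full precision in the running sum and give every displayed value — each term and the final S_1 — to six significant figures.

S_1 ≈ 211.052

Integral: ∫_6^37 x·e^(−x/20) dx = 205.975.
Endpoint term: (f(6) + f(37))/2 = (4.44491 + 5.81778)/2 = 5.13134.
So far: 211.106.
Order-1 term: 1/12 · (-0.133652 − 0.518573) = -0.0543520.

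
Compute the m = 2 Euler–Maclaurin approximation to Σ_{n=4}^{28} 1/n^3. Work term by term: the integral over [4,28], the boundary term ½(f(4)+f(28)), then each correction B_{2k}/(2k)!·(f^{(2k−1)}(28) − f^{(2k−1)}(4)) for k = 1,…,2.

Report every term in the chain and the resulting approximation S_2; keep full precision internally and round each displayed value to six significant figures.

S_2 ≈ 0.0394033

∫_4^28 1/x^3 dx evaluates to 0.0306122.
Endpoint term: (f(4) + f(28))/2 = (0.0156250 + 4.55539e-05)/2 = 0.00783528.
Integral + boundary = 0.0384475.
k=1: B_{2}/(2)! × [f^{(1)}(28) − f^{(1)}(4)] = 1/12 × (-4.88078e-06 − (-0.0117188)) = 0.000976156.
Partial sum through k=1: 0.0394237.
k=2: B_{4}/(4)! × [f^{(3)}(28) − f^{(3)}(4)] = −1/720 × (-1.24510e-07 − (-0.0146484)) = -2.03449e-05.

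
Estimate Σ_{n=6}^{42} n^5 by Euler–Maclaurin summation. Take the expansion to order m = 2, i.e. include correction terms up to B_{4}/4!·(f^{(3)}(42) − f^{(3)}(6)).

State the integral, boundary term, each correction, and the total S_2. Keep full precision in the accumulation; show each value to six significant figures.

S_2 ≈ 9.81476e+08

Integral: ∫_6^42 x^5 dx = 9.14831e+08.
Endpoint term: (f(6) + f(42))/2 = (7776.00 + 1.30691e+08)/2 = 6.53495e+07.
Integral + boundary = 9.80180e+08.
Correction k=1: B_{2}/2! · (f^{(1)}(42) − f^{(1)}(6)) = 1/12 · (1.55585e+07 − 6480.00) = 1.29600e+06.
After k=1: 9.81476e+08.
Correction k=2: B_{4}/4! · (f^{(3)}(42) − f^{(3)}(6)) = −1/720 · (105840 − 2160.00) = -144.000.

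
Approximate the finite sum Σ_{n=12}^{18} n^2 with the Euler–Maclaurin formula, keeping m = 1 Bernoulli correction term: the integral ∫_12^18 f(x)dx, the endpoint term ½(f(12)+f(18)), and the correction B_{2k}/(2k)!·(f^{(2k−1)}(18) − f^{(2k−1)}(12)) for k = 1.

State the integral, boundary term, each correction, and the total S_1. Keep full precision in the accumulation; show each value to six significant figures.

The integral term ∫_12^18 x^2 dx = 1368.00.
Endpoint term: (f(12) + f(18))/2 = (144.000 + 324.000)/2 = 234.000.
Running total after boundary: 1602.00.
Order-1 term: 1/12 · (36.0000 − 24.0000) = 1.00000.

S_1 ≈ 1603.00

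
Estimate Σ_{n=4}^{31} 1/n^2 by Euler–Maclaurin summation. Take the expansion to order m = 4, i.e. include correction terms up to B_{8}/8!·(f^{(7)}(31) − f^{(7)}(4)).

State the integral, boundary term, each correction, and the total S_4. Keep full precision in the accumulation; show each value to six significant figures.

The integral term ∫_4^31 1/x^2 dx = 0.217742.
Endpoint term: (f(4) + f(31))/2 = (0.0625000 + 0.00104058)/2 = 0.0317703.
So far: 0.249512.
Correction k=1: B_{2}/2! · (f^{(1)}(31) − f^{(1)}(4)) = 1/12 · (-6.71344e-05 − (-0.0312500)) = 0.00259857.
After k=1: 0.252111.
Correction k=2: B_{4}/4! · (f^{(3)}(31) − f^{(3)}(4)) = −1/720 · (-8.38306e-07 − (-0.0234375)) = -3.25509e-05.
After k=2: 0.252078.
Correction k=3: B_{6}/6! · (f^{(5)}(31) − f^{(5)}(4)) = 1/30240 · (-2.61698e-08 − (-0.0439453)) = 1.45322e-06.
After k=3: 0.252080.
Correction k=4: B_{8}/8! · (f^{(7)}(31) − f^{(7)}(4)) = −1/1209600 · (-1.52498e-09 − (-0.153809)) = -1.27157e-07.

S_4 ≈ 0.252080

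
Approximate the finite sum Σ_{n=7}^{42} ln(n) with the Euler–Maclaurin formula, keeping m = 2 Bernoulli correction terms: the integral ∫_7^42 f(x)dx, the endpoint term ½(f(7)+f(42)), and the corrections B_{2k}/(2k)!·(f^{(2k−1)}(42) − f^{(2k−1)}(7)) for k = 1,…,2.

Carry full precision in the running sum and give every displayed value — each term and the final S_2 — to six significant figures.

∫_7^42 ln(x) dx evaluates to 108.361.
½[f(7) + f(42)] = ½[1.94591 + 3.73767] = 2.84179.
So far: 111.203.
Correction k=1: B_{2}/2! · (f^{(1)}(42) − f^{(1)}(7)) = 1/12 · (0.0238095 − 0.142857) = -0.00992063.
After k=1: 111.193.
Correction k=2: B_{4}/4! · (f^{(3)}(42) − f^{(3)}(7)) = −1/720 · (2.69949e-05 − 0.00583090) = 8.06098e-06.

S_2 ≈ 111.193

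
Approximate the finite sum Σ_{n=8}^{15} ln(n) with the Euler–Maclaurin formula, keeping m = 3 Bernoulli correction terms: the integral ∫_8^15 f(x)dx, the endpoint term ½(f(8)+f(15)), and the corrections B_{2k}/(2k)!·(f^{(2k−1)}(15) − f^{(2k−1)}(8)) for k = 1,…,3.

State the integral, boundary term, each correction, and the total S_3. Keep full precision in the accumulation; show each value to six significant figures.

S_3 ≈ 19.3741

The integral term ∫_8^15 ln(x) dx = 16.9852.
Endpoint term: (f(8) + f(15))/2 = (2.07944 + 2.70805)/2 = 2.39375.
Running total after boundary: 19.3790.
k=1: B_{2}/(2)! × [f^{(1)}(15) − f^{(1)}(8)] = 1/12 × (0.0666667 − 0.125000) = -0.00486111.
Running total after k=1: 19.3741.
k=2: B_{4}/(4)! × [f^{(3)}(15) − f^{(3)}(8)] = −1/720 × (0.000592593 − 0.00390625) = 4.60230e-06.
Running total after k=2: 19.3741.
k=3: B_{6}/(6)! × [f^{(5)}(15) − f^{(5)}(8)] = 1/30240 × (3.16049e-05 − 0.000732422) = -2.31752e-08.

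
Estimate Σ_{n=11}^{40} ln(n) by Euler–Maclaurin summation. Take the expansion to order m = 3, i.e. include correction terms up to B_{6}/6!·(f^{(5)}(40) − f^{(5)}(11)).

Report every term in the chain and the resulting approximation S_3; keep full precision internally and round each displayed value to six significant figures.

S_3 ≈ 95.2162

Integral: ∫_11^40 ln(x) dx = 92.1783.
Boundary: ½(f(11) + f(40)) = ½(2.39790 + 3.68888) = 3.04339.
So far: 95.2217.
k=1: B_{2}/(2)! × [f^{(1)}(40) − f^{(1)}(11)] = 1/12 × (0.0250000 − 0.0909091) = -0.00549242.
Partial sum through k=1: 95.2162.
k=2: B_{4}/(4)! × [f^{(3)}(40) − f^{(3)}(11)] = −1/720 × (3.12500e-05 − 0.00150263) = 2.04358e-06.
Partial sum through k=2: 95.2162.
k=3: B_{6}/(6)! × [f^{(5)}(40) − f^{(5)}(11)] = 1/30240 × (2.34375e-07 − 0.000149021) = -4.92020e-09.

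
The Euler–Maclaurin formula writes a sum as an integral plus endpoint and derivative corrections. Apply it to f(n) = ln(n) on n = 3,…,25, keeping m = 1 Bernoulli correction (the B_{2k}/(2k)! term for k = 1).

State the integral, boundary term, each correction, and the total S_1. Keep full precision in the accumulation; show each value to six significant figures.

∫_3^25 ln(x) dx evaluates to 55.1761.
½[f(3) + f(25)] = ½[1.09861 + 3.21888] = 2.15874.
So far: 57.3348.
Correction k=1: B_{2}/2! · (f^{(1)}(25) − f^{(1)}(3)) = 1/12 · (0.0400000 − 0.333333) = -0.0244444.

S_1 ≈ 57.3104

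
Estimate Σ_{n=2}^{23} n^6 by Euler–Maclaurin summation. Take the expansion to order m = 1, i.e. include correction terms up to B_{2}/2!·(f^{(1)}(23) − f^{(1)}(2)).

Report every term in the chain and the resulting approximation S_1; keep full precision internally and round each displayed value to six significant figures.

∫_2^23 x^6 dx evaluates to 4.86404e+08.
½[f(2) + f(23)] = ½[64.0000 + 1.48036e+08] = 7.40180e+07.
Integral + boundary = 5.60422e+08.
Order-1 term: 1/12 · (3.86181e+07 − 192.000) = 3.21816e+06.

S_1 ≈ 5.63640e+08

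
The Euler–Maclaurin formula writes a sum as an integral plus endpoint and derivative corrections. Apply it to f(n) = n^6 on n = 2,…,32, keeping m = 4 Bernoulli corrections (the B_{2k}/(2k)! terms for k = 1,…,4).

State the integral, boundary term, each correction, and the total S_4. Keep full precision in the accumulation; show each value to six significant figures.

S_4 ≈ 5.46218e+09

∫_2^32 x^6 dx evaluates to 4.90853e+09.
Endpoint term: (f(2) + f(32))/2 = (64.0000 + 1.07374e+09)/2 = 5.36871e+08.
So far: 5.44540e+09.
Order-1 term: 1/12 · (2.01327e+08 − 192.000) = 1.67772e+07.
Running total after k=1: 5.46218e+09.
Order-2 term: −1/720 · (3.93216e+06 − 960.000) = -5460.00.
Running total after k=2: 5.46218e+09.
Order-3 term: 1/30240 · (23040.0 − 1440.00) = 0.714286.
Running total after k=3: 5.46218e+09.
Order-4 term: −1/1209600 · (0.00000 − 0.00000) = 0.00000.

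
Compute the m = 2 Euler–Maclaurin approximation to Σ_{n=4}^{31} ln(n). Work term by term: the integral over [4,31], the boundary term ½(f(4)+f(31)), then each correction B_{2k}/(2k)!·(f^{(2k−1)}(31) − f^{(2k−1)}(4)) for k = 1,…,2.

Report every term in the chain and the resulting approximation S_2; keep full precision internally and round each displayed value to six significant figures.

S_2 ≈ 76.3005

∫_4^31 ln(x) dx evaluates to 73.9084.
½[f(4) + f(31)] = ½[1.38629 + 3.43399] = 2.41014.
Integral + boundary = 76.3186.
k=1: B_{2}/(2)! × [f^{(1)}(31) − f^{(1)}(4)] = 1/12 × (0.0322581 − 0.250000) = -0.0181452.
Running total after k=1: 76.3004.
k=2: B_{4}/(4)! × [f^{(3)}(31) − f^{(3)}(4)] = −1/720 × (6.71344e-05 − 0.0312500) = 4.33095e-05.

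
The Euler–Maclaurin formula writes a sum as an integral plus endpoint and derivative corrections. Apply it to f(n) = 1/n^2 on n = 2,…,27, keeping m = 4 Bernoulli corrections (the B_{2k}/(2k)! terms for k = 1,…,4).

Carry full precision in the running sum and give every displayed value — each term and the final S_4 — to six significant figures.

S_4 ≈ 0.608553

∫_2^27 1/x^2 dx evaluates to 0.462963.
Endpoint term: (f(2) + f(27))/2 = (0.250000 + 0.00137174)/2 = 0.125686.
Running total after boundary: 0.588649.
Order-1 term: 1/12 · (-0.000101611 − (-0.250000)) = 0.0208249.
Partial sum through k=1: 0.609474.
Order-2 term: −1/720 · (-1.67260e-06 − (-0.750000)) = -0.00104166.
Partial sum through k=2: 0.608432.
Order-3 term: 1/30240 · (-6.88313e-08 − (-5.62500)) = 0.000186012.
Partial sum through k=3: 0.608618.
Order-4 term: −1/1209600 · (-5.28745e-09 − (-78.7500)) = -6.51042e-05.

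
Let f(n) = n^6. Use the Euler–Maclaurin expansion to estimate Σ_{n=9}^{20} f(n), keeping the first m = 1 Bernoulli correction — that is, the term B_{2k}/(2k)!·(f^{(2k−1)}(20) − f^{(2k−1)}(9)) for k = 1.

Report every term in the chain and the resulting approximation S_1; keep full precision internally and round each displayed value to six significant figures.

Integral: ∫_9^20 x^6 dx = 1.82174e+08.
Boundary: ½(f(9) + f(20)) = ½(531441 + 6.40000e+07) = 3.22657e+07.
Integral + boundary = 2.14440e+08.
k=1: B_{2}/(2)! × [f^{(1)}(20) − f^{(1)}(9)] = 1/12 × (1.92000e+07 − 354294) = 1.57048e+06.

S_1 ≈ 2.16010e+08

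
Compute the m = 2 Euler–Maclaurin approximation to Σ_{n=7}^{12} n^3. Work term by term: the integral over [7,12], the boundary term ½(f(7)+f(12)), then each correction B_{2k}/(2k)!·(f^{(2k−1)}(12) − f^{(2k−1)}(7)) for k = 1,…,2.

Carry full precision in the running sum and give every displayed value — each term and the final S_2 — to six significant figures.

S_2 ≈ 5643.00

∫_7^12 x^3 dx evaluates to 4583.75.
Endpoint term: (f(7) + f(12))/2 = (343.000 + 1728.00)/2 = 1035.50.
So far: 5619.25.
Order-1 term: 1/12 · (432.000 − 147.000) = 23.7500.
Partial sum through k=1: 5643.00.
Order-2 term: −1/720 · (6.00000 − 6.00000) = 0.00000.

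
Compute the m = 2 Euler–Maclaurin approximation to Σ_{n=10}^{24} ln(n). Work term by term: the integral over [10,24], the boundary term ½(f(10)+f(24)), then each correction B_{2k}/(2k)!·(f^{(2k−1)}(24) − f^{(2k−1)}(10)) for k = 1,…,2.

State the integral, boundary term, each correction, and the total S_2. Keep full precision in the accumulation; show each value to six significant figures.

S_2 ≈ 41.9829

The integral term ∫_10^24 ln(x) dx = 39.2474.
Boundary: ½(f(10) + f(24)) = ½(2.30259 + 3.17805) = 2.74032.
Running total after boundary: 41.9878.
Correction k=1: B_{2}/2! · (f^{(1)}(24) − f^{(1)}(10)) = 1/12 · (0.0416667 − 0.100000) = -0.00486111.
After k=1: 41.9829.
Correction k=2: B_{4}/4! · (f^{(3)}(24) − f^{(3)}(10)) = −1/720 · (0.000144676 − 0.00200000) = 2.57684e-06.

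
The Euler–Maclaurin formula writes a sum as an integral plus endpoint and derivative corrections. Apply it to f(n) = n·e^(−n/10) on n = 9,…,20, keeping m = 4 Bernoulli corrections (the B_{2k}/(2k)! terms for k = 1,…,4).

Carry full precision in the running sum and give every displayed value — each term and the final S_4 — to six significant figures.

Integral: ∫_9^20 x·e^(−x/10) dx = 36.6477.
Boundary: ½(f(9) + f(20)) = ½(3.65913 + 2.70671) = 3.18292.
So far: 39.8306.
k=1: B_{2}/(2)! × [f^{(1)}(20) − f^{(1)}(9)] = 1/12 × (-0.135335 − 0.0406570) = -0.0146660.
Partial sum through k=1: 39.8159.
k=2: B_{4}/(4)! × [f^{(3)}(20) − f^{(3)}(9)] = −1/720 × (0.00135335 − 0.00853796) = 9.97863e-06.
Partial sum through k=2: 39.8159.
k=3: B_{6}/(6)! × [f^{(5)}(20) − f^{(5)}(9)] = 1/30240 × (4.06006e-05 − 0.000166694) = -4.16974e-09.
Partial sum through k=3: 39.8159.
k=4: B_{8}/(8)! × [f^{(7)}(20) − f^{(7)}(9)] = −1/1209600 × (6.76676e-07 − 2.48007e-06) = 1.49090e-12.

S_4 ≈ 39.8159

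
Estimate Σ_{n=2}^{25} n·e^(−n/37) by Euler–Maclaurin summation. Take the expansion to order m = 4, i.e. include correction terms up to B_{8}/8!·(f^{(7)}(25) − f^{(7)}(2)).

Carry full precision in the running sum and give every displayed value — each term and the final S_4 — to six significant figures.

Integral: ∫_2^25 x·e^(−x/37) dx = 199.855.
½[f(2) + f(25)] = ½[1.89476 + 12.7203] = 7.30754.
Integral + boundary = 207.162.
Order-1 term: 1/12 · (0.165020 − 0.896171) = -0.0609292.
Running total after k=1: 207.101.
Order-2 term: −1/720 · (0.000863875 − 0.00203867) = 1.63165e-06.
Running total after k=2: 207.101.
Order-3 term: 1/30240 · (1.17400e-06 − 2.50016e-06) = -4.38543e-11.
Running total after k=3: 207.101.
Order-4 term: −1/1209600 · (1.25418e-09 − 2.56475e-09) = 1.08347e-15.

S_4 ≈ 207.101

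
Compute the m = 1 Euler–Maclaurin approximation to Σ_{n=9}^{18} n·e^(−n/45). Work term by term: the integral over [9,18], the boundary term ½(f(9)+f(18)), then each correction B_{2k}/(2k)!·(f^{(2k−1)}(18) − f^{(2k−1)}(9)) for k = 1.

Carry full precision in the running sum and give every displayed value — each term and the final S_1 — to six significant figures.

S_1 ≈ 98.8545

∫_9^18 x·e^(−x/45) dx evaluates to 89.1584.
½[f(9) + f(18)] = ½[7.36858 + 12.0658] = 9.71717.
Integral + boundary = 98.8756.
Order-1 term: 1/12 · (0.402192 − 0.654985) = -0.0210660.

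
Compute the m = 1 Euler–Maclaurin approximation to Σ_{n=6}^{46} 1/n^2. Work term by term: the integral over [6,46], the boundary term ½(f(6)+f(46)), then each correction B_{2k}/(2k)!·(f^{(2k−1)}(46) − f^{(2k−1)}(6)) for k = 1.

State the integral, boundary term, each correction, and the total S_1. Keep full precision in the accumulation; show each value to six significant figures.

∫_6^46 1/x^2 dx evaluates to 0.144928.
½[f(6) + f(46)] = ½[0.0277778 + 0.000472590] = 0.0141252.
So far: 0.159053.
Order-1 term: 1/12 · (-2.05474e-05 − (-0.00925926)) = 0.000769893.

S_1 ≈ 0.159823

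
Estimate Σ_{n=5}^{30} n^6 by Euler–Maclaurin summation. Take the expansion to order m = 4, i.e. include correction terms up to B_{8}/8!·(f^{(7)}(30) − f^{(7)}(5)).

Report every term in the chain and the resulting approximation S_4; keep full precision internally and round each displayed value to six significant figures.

S_4 ≈ 3.50093e+09

The integral term ∫_5^30 x^6 dx = 3.12427e+09.
Boundary: ½(f(5) + f(30)) = ½(15625.0 + 7.29000e+08) = 3.64508e+08.
Running total after boundary: 3.48878e+09.
k=1: B_{2}/(2)! × [f^{(1)}(30) − f^{(1)}(5)] = 1/12 × (1.45800e+08 − 18750.0) = 1.21484e+07.
Partial sum through k=1: 3.50093e+09.
k=2: B_{4}/(4)! × [f^{(3)}(30) − f^{(3)}(5)] = −1/720 × (3.24000e+06 − 15000.0) = -4479.17.
Partial sum through k=2: 3.50093e+09.
k=3: B_{6}/(6)! × [f^{(5)}(30) − f^{(5)}(5)] = 1/30240 × (21600.0 − 3600.00) = 0.595238.
Partial sum through k=3: 3.50093e+09.
k=4: B_{8}/(8)! × [f^{(7)}(30) − f^{(7)}(5)] = −1/1209600 × (0.00000 − 0.00000) = 0.00000.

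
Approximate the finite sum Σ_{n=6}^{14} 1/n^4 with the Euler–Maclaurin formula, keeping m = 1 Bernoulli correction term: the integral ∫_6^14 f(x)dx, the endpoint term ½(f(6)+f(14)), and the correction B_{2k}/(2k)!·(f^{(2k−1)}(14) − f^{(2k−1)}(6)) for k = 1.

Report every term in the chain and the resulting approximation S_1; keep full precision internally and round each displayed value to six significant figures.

∫_6^14 1/x^4 dx evaluates to 0.00142173.
½[f(6) + f(14)] = ½[0.000771605 + 2.60308e-05] = 0.000398818.
Integral + boundary = 0.00182055.
Order-1 term: 1/12 · (-7.43738e-06 − (-0.000514403)) = 4.22472e-05.

S_1 ≈ 0.00186280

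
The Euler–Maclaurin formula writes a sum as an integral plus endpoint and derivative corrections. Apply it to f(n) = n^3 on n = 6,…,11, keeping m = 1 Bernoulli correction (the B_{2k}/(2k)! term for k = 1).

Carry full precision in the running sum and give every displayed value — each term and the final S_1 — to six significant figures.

Integral: ∫_6^11 x^3 dx = 3336.25.
Boundary: ½(f(6) + f(11)) = ½(216.000 + 1331.00) = 773.500.
Integral + boundary = 4109.75.
Order-1 term: 1/12 · (363.000 − 108.000) = 21.2500.

S_1 ≈ 4131.00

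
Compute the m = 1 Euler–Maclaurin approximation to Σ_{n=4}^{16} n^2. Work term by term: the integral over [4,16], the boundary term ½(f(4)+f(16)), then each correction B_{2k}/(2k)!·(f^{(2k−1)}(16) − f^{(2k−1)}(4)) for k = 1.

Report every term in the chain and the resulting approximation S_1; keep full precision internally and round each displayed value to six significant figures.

The integral term ∫_4^16 x^2 dx = 1344.00.
½[f(4) + f(16)] = ½[16.0000 + 256.000] = 136.000.
So far: 1480.00.
Correction k=1: B_{2}/2! · (f^{(1)}(16) − f^{(1)}(4)) = 1/12 · (32.0000 − 8.00000) = 2.00000.

S_1 ≈ 1482.00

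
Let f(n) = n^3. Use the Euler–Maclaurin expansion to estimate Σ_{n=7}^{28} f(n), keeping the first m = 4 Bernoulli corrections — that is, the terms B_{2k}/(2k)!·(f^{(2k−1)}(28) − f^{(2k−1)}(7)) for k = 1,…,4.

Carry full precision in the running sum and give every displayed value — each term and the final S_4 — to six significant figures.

Integral: ∫_7^28 x^3 dx = 153064.
Endpoint term: (f(7) + f(28))/2 = (343.000 + 21952.0)/2 = 11147.5.
So far: 164211.
k=1: B_{2}/(2)! × [f^{(1)}(28) − f^{(1)}(7)] = 1/12 × (2352.00 − 147.000) = 183.750.
After k=1: 164395.
k=2: B_{4}/(4)! × [f^{(3)}(28) − f^{(3)}(7)] = −1/720 × (6.00000 − 6.00000) = 0.00000.
After k=2: 164395.
k=3: B_{6}/(6)! × [f^{(5)}(28) − f^{(5)}(7)] = 1/30240 × (0.00000 − 0.00000) = 0.00000.
After k=3: 164395.
k=4: B_{8}/(8)! × [f^{(7)}(28) − f^{(7)}(7)] = −1/1209600 × (0.00000 − 0.00000) = 0.00000.

S_4 ≈ 164395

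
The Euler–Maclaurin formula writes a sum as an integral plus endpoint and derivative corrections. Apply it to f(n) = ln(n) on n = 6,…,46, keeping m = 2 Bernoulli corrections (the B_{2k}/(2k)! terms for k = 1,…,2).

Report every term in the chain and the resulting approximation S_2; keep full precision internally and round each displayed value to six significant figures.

S_2 ≈ 128.165

∫_6^46 ln(x) dx evaluates to 125.367.
Endpoint term: (f(6) + f(46))/2 = (1.79176 + 3.82864)/2 = 2.81020.
Integral + boundary = 128.177.
Order-1 term: 1/12 · (0.0217391 − 0.166667) = -0.0120773.
After k=1: 128.165.
Order-2 term: −1/720 · (2.05474e-05 − 0.00925926) = 1.28315e-05.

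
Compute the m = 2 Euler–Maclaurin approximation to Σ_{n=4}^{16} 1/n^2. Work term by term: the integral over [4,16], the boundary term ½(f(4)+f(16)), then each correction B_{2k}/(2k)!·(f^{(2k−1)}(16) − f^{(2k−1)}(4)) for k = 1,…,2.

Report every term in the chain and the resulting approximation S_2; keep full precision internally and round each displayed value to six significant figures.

Integral: ∫_4^16 1/x^2 dx = 0.187500.
½[f(4) + f(16)] = ½[0.0625000 + 0.00390625] = 0.0332031.
So far: 0.220703.
Correction k=1: B_{2}/2! · (f^{(1)}(16) − f^{(1)}(4)) = 1/12 · (-0.000488281 − (-0.0312500)) = 0.00256348.
Running total after k=1: 0.223267.
Correction k=2: B_{4}/4! · (f^{(3)}(16) − f^{(3)}(4)) = −1/720 · (-2.28882e-05 − (-0.0234375)) = -3.25203e-05.

S_2 ≈ 0.223234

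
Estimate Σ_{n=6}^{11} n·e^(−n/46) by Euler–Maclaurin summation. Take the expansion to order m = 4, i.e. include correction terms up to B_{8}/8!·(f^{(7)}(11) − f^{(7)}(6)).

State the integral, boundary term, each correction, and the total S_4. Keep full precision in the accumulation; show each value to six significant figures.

∫_6^11 x·e^(−x/46) dx evaluates to 35.1587.
½[f(6) + f(11)] = ½[5.26628 + 8.66043] = 6.96336.
Integral + boundary = 42.1221.
Correction k=1: B_{2}/2! · (f^{(1)}(11) − f^{(1)}(6)) = 1/12 · (0.599042 − 0.763229) = -0.0136823.
After k=1: 42.1084.
Correction k=2: B_{4}/4! · (f^{(3)}(11) − f^{(3)}(6)) = −1/720 · (0.00102725 − 0.00119029) = 2.26443e-07.
After k=2: 42.1084.
Correction k=3: B_{6}/6! · (f^{(5)}(11) − f^{(5)}(6)) = 1/30240 · (8.37147e-07 − 9.54579e-07) = -3.88331e-12.
After k=3: 42.1084.
Correction k=4: B_{8}/8! · (f^{(7)}(11) − f^{(7)}(6)) = −1/1209600 · (5.61827e-10 − 6.36407e-10) = 6.16571e-17.

S_4 ≈ 42.1084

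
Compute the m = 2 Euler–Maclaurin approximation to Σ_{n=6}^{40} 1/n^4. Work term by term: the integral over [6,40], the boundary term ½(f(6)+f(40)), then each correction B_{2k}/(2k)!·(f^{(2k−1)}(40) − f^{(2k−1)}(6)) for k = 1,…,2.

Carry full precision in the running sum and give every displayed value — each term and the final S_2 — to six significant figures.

S_2 ≈ 0.00196627

The integral term ∫_6^40 1/x^4 dx = 0.00153800.
Boundary: ½(f(6) + f(40)) = ½(0.000771605 + 3.90625e-07) = 0.000385998.
Running total after boundary: 0.00192400.
Order-1 term: 1/12 · (-3.90625e-08 − (-0.000514403)) = 4.28637e-05.
Running total after k=1: 0.00196686.
Order-2 term: −1/720 · (-7.32422e-10 − (-0.000428669)) = -5.95373e-07.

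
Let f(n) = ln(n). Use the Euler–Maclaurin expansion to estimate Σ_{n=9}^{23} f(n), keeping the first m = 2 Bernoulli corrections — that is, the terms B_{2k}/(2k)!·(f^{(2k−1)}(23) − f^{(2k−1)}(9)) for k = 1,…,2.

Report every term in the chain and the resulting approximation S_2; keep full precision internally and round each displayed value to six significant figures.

S_2 ≈ 41.0021

Integral: ∫_9^23 ln(x) dx = 38.3413.
Boundary: ½(f(9) + f(23)) = ½(2.19722 + 3.13549) = 2.66636.
Running total after boundary: 41.0077.
Correction k=1: B_{2}/2! · (f^{(1)}(23) − f^{(1)}(9)) = 1/12 · (0.0434783 − 0.111111) = -0.00563607.
After k=1: 41.0021.
Correction k=2: B_{4}/4! · (f^{(3)}(23) − f^{(3)}(9)) = −1/720 · (0.000164379 − 0.00274348) = 3.58209e-06.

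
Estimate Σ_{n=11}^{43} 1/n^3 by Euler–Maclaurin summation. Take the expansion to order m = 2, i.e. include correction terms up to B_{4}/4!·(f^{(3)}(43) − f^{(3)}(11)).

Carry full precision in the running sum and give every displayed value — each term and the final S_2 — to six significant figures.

The integral term ∫_11^43 1/x^3 dx = 0.00386181.
Endpoint term: (f(11) + f(43))/2 = (0.000751315 + 1.25775e-05)/2 = 0.000381946.
Integral + boundary = 0.00424376.
Correction k=1: B_{2}/2! · (f^{(1)}(43) − f^{(1)}(11)) = 1/12 · (-8.77501e-07 − (-0.000204904)) = 1.70022e-05.
Partial sum through k=1: 0.00426076.
Correction k=2: B_{4}/4! · (f^{(3)}(43) − f^{(3)}(11)) = −1/720 · (-9.49162e-09 − (-3.38684e-05)) = -4.70263e-08.

S_2 ≈ 0.00426072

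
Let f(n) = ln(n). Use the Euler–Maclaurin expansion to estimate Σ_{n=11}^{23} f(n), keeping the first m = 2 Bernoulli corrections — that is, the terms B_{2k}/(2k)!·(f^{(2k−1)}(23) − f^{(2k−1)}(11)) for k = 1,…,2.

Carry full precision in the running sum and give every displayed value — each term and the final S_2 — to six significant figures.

The integral term ∫_11^23 ln(x) dx = 33.7395.
½[f(11) + f(23)] = ½[2.39790 + 3.13549] = 2.76669.
So far: 36.5062.
Order-1 term: 1/12 · (0.0434783 − 0.0909091) = -0.00395257.
Running total after k=1: 36.5023.
Order-2 term: −1/720 · (0.000164379 − 0.00150263) = 1.85868e-06.

S_2 ≈ 36.5023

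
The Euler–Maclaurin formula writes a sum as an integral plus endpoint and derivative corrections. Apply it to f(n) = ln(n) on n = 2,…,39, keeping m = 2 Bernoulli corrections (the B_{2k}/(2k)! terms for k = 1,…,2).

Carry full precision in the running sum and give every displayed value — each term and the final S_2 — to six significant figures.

S_2 ≈ 106.632

The integral term ∫_2^39 ln(x) dx = 104.493.
½[f(2) + f(39)] = ½[0.693147 + 3.66356] = 2.17835.
Integral + boundary = 106.671.
Order-1 term: 1/12 · (0.0256410 − 0.500000) = -0.0395299.
After k=1: 106.631.
Order-2 term: −1/720 · (3.37160e-05 − 0.250000) = 0.000347175.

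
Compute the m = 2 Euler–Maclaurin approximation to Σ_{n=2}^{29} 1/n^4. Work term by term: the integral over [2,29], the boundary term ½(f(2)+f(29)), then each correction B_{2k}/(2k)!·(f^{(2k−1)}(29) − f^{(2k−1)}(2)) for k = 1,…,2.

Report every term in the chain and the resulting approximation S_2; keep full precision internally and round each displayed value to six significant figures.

S_2 ≈ 0.0820183

∫_2^29 1/x^4 dx evaluates to 0.0416530.
Boundary: ½(f(2) + f(29)) = ½(0.0625000 + 1.41387e-06) = 0.0312507.
Integral + boundary = 0.0729037.
Order-1 term: 1/12 · (-1.95016e-07 − (-0.125000)) = 0.0104167.
Running total after k=1: 0.0833204.
Order-2 term: −1/720 · (-6.95657e-09 − (-0.937500)) = -0.00130208.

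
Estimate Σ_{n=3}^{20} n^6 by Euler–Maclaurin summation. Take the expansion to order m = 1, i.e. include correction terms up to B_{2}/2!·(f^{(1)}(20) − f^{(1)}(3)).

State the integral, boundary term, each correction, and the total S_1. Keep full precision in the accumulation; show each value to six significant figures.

S_1 ≈ 2.16457e+08

∫_3^20 x^6 dx evaluates to 1.82857e+08.
½[f(3) + f(20)] = ½[729.000 + 6.40000e+07] = 3.20004e+07.
Integral + boundary = 2.14857e+08.
Correction k=1: B_{2}/2! · (f^{(1)}(20) − f^{(1)}(3)) = 1/12 · (1.92000e+07 − 1458.00) = 1.59988e+06.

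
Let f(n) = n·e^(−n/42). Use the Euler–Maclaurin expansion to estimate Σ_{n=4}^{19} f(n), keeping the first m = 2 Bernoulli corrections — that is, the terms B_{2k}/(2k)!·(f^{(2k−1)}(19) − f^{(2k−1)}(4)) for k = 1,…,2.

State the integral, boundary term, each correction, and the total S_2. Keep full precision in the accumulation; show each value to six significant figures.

The integral term ∫_4^19 x·e^(−x/42) dx = 126.772.
Endpoint term: (f(4) + f(19))/2 = (3.63663 + 12.0861)/2 = 7.86137.
Integral + boundary = 134.633.
Correction k=1: B_{2}/2! · (f^{(1)}(19) − f^{(1)}(4)) = 1/12 · (0.348347 − 0.822570) = -0.0395186.
Partial sum through k=1: 134.594.
Correction k=2: B_{4}/4! · (f^{(3)}(19) − f^{(3)}(4)) = −1/720 · (0.000918691 − 0.00149710) = 8.03345e-07.

S_2 ≈ 134.594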